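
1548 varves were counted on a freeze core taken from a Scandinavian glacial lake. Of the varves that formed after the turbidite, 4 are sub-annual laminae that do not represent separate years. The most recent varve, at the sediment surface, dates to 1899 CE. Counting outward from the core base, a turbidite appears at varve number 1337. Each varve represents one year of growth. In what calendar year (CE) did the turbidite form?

1692 CE

The turbidite sits at varve 1337 from the core base, so 1548 − 1337 = 211 varves formed after it.
211 − 4 false = 207 true varves after the turbidite.
1899 − 207 = 1692 CE.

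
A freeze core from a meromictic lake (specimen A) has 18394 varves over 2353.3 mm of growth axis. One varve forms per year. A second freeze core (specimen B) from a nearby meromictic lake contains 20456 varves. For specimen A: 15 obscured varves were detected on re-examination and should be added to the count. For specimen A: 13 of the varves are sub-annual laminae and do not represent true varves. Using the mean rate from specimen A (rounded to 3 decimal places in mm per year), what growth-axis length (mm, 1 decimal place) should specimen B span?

Specimen A: correcting the raw count gives 18394 − 13 + 15 = 18396 true varves.
A: 2353.3 mm over 18396 years gives 2353.3 / 18396 ≈ 0.128 mm/year.
Length of B = 0.128 × 20456 = 2618.4 mm.

2618.4 mm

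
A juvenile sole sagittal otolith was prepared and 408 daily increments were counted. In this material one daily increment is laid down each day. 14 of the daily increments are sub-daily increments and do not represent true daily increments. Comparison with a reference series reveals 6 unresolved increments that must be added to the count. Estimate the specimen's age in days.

400 days

Adjusted count: 408 − 14 + 6 = 400 daily increments.
With a one-to-one daily increment periodicity this is 400 days.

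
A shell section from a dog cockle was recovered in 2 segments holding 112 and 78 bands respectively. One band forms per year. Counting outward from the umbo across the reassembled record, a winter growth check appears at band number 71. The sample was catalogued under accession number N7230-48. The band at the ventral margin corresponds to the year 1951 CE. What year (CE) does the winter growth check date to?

Total bands = 112 + 78 = 190.
The winter growth check sits at band 71 from the umbo, so 190 − 71 = 119 bands formed after it.
1951 − 119 = 1832 CE.

1832 CE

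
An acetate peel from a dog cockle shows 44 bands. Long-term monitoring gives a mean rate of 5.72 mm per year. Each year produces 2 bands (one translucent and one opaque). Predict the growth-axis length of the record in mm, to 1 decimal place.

125.8 mm

With 2 bands per year, 44 / 2 = 22 years.
Predicted length = 5.72 mm/year × 22 years = 125.8 mm.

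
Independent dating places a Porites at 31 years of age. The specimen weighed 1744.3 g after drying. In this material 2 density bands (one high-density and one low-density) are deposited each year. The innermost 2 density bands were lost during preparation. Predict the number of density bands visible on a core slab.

60 density bands

Expected density bands: 31 × 2 = 62.
Less the 2 uncaptured density bands: 62 − 2 = 60.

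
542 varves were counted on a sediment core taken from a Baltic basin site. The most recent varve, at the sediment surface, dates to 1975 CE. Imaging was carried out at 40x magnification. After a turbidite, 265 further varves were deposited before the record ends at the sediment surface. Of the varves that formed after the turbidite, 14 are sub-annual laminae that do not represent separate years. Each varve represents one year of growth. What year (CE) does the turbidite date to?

1724 CE

265 varves post-date the turbidite.
Excluding 14 false varves: 265 − 14 = 251.
1975 − 251 = 1724 CE.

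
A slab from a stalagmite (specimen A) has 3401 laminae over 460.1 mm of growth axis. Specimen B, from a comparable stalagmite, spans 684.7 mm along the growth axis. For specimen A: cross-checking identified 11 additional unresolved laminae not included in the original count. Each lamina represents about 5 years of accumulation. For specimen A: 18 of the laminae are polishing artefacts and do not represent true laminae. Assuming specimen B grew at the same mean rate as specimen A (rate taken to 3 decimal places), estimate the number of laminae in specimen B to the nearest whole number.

5072 laminae

Specimen A: true lamina count = 3401 − 18 + 11 = 3394.
Specimen A: multiplying by 5 years per lamina: 3394 × 5 = 16970 years.
A: Extension rate ≈ 460.1 / 16970 = 0.027 mm per year.
Specimen B: 684.7 mm / 0.027 mm per year = 25359.26 years; at 5 years per lamina that is 25359.26 / 5 ≈ 5072 laminae.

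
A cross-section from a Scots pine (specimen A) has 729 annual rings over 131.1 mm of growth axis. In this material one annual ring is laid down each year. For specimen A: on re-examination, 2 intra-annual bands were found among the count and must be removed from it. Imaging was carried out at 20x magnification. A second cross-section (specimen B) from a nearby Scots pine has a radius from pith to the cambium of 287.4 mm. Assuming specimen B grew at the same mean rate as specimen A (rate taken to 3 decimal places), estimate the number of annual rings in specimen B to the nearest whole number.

Specimen A: correcting the raw count gives 729 − 2 = 727 true annual rings.
A: Extension rate ≈ 131.1 / 727 = 0.180 mm/yr.
Specimen B: 287.4 mm / 0.180 mm per year = 1596.67 years ≈ 1597 annual rings.

1597 annual rings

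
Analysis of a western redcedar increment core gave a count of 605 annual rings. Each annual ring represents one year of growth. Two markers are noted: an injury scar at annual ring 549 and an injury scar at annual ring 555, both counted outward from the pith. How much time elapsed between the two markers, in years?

Separation: 555 − 549 = 6 annual rings.
That is 6 years at one annual ring per year.

6 yr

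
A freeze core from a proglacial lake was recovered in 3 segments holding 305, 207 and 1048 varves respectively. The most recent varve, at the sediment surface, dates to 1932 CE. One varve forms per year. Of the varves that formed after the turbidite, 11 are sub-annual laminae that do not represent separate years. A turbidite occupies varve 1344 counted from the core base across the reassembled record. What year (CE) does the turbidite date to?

1727 CE

Total varves = 305 + 207 + 1048 = 1560.
The turbidite sits at varve 1344 from the core base, so 1560 − 1344 = 216 varves formed after it.
Removing the 11 false varves leaves 216 − 11 = 205 true varves beyond the turbidite.
The varve at the sediment surface is 1932 CE, so the turbidite dates to 1932 − 205 = 1727 CE.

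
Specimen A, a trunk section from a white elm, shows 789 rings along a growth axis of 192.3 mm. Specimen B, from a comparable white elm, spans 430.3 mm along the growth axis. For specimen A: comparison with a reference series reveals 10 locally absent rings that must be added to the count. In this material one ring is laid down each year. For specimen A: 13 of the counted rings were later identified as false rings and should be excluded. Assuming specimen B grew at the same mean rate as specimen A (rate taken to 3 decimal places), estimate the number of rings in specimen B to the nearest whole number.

Specimen A: correcting the raw count gives 789 − 13 + 10 = 786 true rings.
A: 192.3 mm over 786 years gives 192.3 / 786 ≈ 0.245 mm per year.
B spans 430.3 / 0.245 = 1756.33 years ≈ 1756 rings.

1756 rings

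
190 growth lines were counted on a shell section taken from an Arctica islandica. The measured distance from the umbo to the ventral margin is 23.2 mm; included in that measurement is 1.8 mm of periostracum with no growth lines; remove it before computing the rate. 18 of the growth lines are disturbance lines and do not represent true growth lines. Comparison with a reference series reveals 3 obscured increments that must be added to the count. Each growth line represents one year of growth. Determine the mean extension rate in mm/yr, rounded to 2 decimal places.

0.12 mm/yr

Correcting the raw count gives 190 − 18 + 3 = 175 true growth lines.
Removing the 1.8 mm offcut leaves 23.2 − 1.8 = 21.4 mm.
Mean rate = 21.4 mm / 175 years ≈ 0.12 mm/yr.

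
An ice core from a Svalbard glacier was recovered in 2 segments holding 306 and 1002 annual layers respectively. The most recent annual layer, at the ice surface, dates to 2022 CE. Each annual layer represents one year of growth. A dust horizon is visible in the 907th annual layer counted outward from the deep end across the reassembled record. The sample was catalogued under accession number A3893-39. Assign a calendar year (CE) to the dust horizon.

Total annual layers = 306 + 1002 = 1308.
1308 − 907 = 401 annual layers lie beyond the dust horizon toward the ice surface.
2022 − 401 = 1621 CE.

1621 CE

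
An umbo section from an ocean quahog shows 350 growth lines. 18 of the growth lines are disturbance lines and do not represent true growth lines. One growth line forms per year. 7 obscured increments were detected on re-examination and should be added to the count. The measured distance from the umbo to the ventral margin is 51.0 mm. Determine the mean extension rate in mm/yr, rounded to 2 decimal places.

0.15 mm/yr

Correcting the raw count gives 350 − 18 + 7 = 339 true growth lines.
51.0 mm over 339 years gives 51.0 / 339 ≈ 0.15 mm/yr.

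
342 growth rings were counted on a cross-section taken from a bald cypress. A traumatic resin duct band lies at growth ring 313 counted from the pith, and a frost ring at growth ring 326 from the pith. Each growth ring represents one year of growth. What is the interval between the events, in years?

The two markers are separated by 326 − 313 = 13 growth rings.
That is 13 years at one growth ring per year.

13 years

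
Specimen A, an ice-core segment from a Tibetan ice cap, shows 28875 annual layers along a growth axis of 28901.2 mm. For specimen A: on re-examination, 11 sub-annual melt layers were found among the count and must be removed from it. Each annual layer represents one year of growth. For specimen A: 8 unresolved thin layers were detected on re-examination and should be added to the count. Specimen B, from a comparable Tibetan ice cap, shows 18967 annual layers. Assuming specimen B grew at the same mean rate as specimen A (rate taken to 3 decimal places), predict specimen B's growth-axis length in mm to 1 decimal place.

Specimen A: after corrections the count is 28875 − 11 + 8 = 28872 annual layers.
A: Mean rate = 28901.2 mm / 28872 years ≈ 1.001 mm/year.
Length of B = 1.001 × 18967 = 18986.0 mm.

18986.0 mm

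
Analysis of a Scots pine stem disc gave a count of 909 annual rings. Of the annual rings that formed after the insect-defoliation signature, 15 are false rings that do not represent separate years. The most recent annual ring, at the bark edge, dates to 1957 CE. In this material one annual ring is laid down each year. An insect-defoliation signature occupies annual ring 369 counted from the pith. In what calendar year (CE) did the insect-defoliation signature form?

1432 CE

909 − 369 = 540 annual rings lie beyond the insect-defoliation signature toward the bark edge.
540 − 15 false = 525 true annual rings after the insect-defoliation signature.
The annual ring at the bark edge is 1957 CE, so the insect-defoliation signature dates to 1957 − 525 = 1432 CE.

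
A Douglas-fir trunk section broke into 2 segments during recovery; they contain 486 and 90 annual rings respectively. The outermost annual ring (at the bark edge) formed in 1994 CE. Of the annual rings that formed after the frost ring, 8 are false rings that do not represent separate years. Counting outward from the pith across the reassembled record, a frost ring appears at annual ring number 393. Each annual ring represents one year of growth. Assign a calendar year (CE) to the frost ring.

1819 CE

Total annual rings = 486 + 90 = 576.
576 − 393 = 183 annual rings lie beyond the frost ring toward the bark edge.
Excluding 8 false annual rings: 183 − 8 = 175.
The annual ring at the bark edge is 1994 CE, so the frost ring dates to 1994 − 175 = 1819 CE.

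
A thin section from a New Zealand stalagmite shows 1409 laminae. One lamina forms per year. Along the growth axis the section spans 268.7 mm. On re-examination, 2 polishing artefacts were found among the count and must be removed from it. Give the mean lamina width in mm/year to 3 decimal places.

0.191 mm/year

Correcting the raw count gives 1409 − 2 = 1407 true laminae.
268.7 mm over 1407 years gives 268.7 / 1407 ≈ 0.191 mm/year.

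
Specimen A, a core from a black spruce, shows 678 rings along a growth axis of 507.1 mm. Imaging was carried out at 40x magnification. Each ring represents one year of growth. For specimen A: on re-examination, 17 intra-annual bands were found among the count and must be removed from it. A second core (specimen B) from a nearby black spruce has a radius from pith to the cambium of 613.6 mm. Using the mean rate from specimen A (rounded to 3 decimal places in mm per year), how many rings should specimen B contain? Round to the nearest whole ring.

Specimen A: adjusted count: 678 − 17 = 661 rings.
A: Extension rate ≈ 507.1 / 661 = 0.767 mm/yr.
B spans 613.6 / 0.767 = 800.00 years ≈ 800 rings.

800 rings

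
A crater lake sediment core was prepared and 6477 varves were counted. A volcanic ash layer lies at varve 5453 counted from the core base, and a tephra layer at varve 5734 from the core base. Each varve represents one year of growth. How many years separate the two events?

281 yr

Separation: 5734 − 5453 = 281 varves.
At one varve per year, 281 years elapsed between them.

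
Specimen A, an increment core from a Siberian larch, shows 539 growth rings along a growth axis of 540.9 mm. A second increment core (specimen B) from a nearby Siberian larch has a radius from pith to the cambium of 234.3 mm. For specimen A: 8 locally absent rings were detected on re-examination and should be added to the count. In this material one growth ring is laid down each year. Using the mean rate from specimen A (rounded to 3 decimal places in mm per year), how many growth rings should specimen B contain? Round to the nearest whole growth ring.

Specimen A: true growth ring count = 539 + 8 = 547.
A: 540.9 mm over 547 years gives 540.9 / 547 ≈ 0.989 mm/yr.
Specimen B: 234.3 mm / 0.989 mm per year = 236.91 years ≈ 237 growth rings.

237 growth rings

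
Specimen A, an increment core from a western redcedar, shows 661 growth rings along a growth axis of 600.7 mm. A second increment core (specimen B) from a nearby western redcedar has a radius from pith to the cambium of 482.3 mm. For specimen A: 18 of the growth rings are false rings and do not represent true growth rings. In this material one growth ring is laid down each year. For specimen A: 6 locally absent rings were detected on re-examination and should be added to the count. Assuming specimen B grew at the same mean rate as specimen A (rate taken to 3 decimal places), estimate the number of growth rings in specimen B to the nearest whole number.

521 growth rings

Specimen A: adjusted count: 661 − 18 + 6 = 649 growth rings.
A: Extension rate ≈ 600.7 / 649 = 0.926 mm/yr.
B spans 482.3 / 0.926 = 520.84 years ≈ 521 growth rings.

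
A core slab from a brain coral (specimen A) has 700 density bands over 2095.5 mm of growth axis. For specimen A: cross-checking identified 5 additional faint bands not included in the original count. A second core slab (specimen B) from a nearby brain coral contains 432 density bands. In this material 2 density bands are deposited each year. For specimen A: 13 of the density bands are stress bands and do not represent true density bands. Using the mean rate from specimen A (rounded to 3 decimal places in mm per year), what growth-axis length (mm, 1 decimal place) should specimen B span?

Specimen A: adjusted count: 700 − 13 + 5 = 692 density bands.
Specimen A: dividing by 2 density bands per year: 692 / 2 = 346 years.
A: Extension rate ≈ 2095.5 / 346 = 6.056 mm per year.
Specimen B: with 2 density bands per year, 432 / 2 = 216 years. B's length ≈ 6.056 × 216 = 1308.1 mm.

1308.1 mm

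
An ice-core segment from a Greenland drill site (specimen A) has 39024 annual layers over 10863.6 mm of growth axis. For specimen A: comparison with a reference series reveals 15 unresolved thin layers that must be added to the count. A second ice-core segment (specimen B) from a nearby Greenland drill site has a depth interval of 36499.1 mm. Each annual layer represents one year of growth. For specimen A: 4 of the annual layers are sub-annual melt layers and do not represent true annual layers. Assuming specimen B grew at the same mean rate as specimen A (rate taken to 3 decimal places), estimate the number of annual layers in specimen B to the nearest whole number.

Specimen A: adjusted count: 39024 − 4 + 15 = 39035 annual layers.
A: 10863.6 mm over 39035 years gives 10863.6 / 39035 ≈ 0.278 mm/yr.
B spans 36499.1 / 0.278 = 131291.73 years ≈ 131292 annual layers.

131292 annual layers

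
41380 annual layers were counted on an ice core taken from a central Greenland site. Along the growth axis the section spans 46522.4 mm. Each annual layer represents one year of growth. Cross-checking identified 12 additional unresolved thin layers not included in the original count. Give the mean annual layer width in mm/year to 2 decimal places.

True annual layer count = 41380 + 12 = 41392.
Mean rate = 46522.4 mm / 41392 years ≈ 1.12 mm/year.

1.12 mm/year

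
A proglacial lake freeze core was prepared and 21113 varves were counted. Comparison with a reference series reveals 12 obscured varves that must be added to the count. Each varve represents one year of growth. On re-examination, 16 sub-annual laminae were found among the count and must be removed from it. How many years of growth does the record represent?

After corrections the count is 21113 − 16 + 12 = 21109 varves.
One varve per year makes the duration 21109 years.

21109 years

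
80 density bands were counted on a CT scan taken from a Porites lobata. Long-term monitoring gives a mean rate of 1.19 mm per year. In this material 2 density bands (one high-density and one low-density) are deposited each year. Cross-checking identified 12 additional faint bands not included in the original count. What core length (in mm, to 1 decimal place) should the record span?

54.7 mm

Correcting the raw count gives 80 + 12 = 92 true density bands.
With 2 density bands per year, 92 / 2 = 46 years.
Length ≈ 1.19 × 46 = 54.7 mm.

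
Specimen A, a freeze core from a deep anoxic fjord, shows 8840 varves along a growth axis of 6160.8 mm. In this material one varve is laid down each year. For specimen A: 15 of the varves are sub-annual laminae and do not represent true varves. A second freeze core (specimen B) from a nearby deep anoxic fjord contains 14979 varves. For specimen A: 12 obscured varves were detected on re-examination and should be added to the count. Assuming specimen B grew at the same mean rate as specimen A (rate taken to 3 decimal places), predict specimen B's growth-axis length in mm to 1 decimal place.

Specimen A: after corrections the count is 8840 − 15 + 12 = 8837 varves.
A: Extension rate ≈ 6160.8 / 8837 = 0.697 mm per year.
Length of B = 0.697 × 14979 = 10440.4 mm.

10440.4 mm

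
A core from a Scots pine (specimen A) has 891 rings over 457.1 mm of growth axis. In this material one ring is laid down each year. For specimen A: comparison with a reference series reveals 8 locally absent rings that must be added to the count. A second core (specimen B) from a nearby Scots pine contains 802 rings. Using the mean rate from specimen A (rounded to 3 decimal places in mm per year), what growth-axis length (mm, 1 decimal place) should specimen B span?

407.4 mm

Specimen A: after corrections the count is 891 + 8 = 899 rings.
A: 457.1 mm over 899 years gives 457.1 / 899 ≈ 0.508 mm per year.
For B, 0.508 mm/year × 802 years = 407.4 mm.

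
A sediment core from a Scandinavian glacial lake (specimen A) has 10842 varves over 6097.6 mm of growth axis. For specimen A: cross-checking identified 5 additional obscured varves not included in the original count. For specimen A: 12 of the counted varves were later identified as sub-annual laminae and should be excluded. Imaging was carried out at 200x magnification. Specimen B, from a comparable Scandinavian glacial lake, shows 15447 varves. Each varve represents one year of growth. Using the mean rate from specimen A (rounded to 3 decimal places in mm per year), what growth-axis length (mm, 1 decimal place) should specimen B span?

Specimen A: adjusted count: 10842 − 12 + 5 = 10835 varves.
A: Mean rate = 6097.6 mm / 10835 years ≈ 0.563 mm/yr.
For B, 0.563 mm/year × 15447 years = 8696.7 mm.

8696.7 mm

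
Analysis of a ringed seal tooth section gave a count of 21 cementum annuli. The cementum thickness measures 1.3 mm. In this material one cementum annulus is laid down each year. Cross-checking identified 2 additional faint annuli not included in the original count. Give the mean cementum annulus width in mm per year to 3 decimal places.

0.057 mm per year

Correcting the raw count gives 21 + 2 = 23 true cementum annuli.
Mean rate = 1.3 mm / 23 years ≈ 0.057 mm per year.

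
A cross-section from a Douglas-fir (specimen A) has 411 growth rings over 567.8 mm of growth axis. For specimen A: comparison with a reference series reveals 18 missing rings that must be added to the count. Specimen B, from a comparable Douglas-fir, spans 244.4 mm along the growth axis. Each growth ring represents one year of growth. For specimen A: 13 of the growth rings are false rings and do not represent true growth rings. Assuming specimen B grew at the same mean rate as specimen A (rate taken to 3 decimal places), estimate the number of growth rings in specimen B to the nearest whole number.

179 growth rings

Specimen A: correcting the raw count gives 411 − 13 + 18 = 416 true growth rings.
A: Extension rate ≈ 567.8 / 416 = 1.365 mm/year.
B spans 244.4 / 1.365 = 179.05 years ≈ 179 growth rings.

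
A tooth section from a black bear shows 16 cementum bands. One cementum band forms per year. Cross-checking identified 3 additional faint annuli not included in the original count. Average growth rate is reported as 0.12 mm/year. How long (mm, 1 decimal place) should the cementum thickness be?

2.3 mm

After corrections the count is 16 + 3 = 19 cementum bands.
Length ≈ 0.12 × 19 = 2.3 mm.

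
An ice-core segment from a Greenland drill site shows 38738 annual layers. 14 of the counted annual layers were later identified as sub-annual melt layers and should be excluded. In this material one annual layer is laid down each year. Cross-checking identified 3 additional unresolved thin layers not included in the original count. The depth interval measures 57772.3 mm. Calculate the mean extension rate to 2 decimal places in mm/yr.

1.49 mm/yr

Adjusted count: 38738 − 14 + 3 = 38727 annual layers.
Mean rate = 57772.3 mm / 38727 years ≈ 1.49 mm/yr.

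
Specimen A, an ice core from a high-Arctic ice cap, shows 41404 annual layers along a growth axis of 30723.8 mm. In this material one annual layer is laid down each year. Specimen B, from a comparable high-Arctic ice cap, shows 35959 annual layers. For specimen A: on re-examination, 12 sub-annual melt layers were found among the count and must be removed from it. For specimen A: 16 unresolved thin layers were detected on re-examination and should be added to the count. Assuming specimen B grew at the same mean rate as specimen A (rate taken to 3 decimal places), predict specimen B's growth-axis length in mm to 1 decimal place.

Specimen A: after corrections the count is 41404 − 12 + 16 = 41408 annual layers.
A: Mean rate = 30723.8 mm / 41408 years ≈ 0.742 mm/year.
For B, 0.742 mm/year × 35959 years = 26681.6 mm.

26681.6 mm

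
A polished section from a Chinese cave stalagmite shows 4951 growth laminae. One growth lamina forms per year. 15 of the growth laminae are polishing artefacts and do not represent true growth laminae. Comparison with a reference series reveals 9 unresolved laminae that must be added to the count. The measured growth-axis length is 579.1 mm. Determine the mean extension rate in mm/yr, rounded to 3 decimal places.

Adjusted count: 4951 − 15 + 9 = 4945 growth laminae.
Extension rate ≈ 579.1 / 4945 = 0.117 mm/yr.

0.117 mm/yr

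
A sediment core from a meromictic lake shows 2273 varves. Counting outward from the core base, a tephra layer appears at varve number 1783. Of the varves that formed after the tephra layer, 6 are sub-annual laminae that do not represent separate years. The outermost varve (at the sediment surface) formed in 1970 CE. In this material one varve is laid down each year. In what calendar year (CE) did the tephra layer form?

The tephra layer sits at varve 1783 from the core base, so 2273 − 1783 = 490 varves formed after it.
Excluding 6 false varves: 490 − 6 = 484.
Counting back 484 years from 1970 CE places the tephra layer in 1970 − 484 = 1486 CE.

1486 CE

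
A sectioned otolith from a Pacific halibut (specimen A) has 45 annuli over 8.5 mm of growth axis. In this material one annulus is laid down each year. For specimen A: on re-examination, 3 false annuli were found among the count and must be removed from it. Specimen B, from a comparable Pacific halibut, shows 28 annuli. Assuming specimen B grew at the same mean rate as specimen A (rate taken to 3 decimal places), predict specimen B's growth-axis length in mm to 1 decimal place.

Specimen A: after corrections the count is 45 − 3 = 42 annuli.
A: 8.5 mm over 42 years gives 8.5 / 42 ≈ 0.202 mm per year.
Length of B = 0.202 × 28 = 5.7 mm.

5.7 mm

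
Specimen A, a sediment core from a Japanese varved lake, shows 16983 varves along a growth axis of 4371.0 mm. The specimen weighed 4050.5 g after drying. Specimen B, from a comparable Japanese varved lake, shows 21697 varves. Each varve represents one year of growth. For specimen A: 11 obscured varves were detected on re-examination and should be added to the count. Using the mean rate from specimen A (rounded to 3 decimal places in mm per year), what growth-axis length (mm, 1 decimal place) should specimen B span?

Specimen A: true varve count = 16983 + 11 = 16994.
A: Mean rate = 4371.0 mm / 16994 years ≈ 0.257 mm/yr.
B's length ≈ 0.257 × 21697 = 5576.1 mm.

5576.1 mm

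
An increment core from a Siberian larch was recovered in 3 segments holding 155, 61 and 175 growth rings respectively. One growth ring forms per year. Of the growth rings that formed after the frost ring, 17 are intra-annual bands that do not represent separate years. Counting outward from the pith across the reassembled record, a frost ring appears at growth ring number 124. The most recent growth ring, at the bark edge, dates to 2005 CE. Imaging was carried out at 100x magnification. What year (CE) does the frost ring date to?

Total growth rings = 155 + 61 + 175 = 391.
391 − 124 = 267 growth rings lie beyond the frost ring toward the bark edge.
Removing the 17 false growth rings leaves 267 − 17 = 250 true growth rings beyond the frost ring.
The growth ring at the bark edge is 2005 CE, so the frost ring dates to 2005 − 250 = 1755 CE.

1755 CE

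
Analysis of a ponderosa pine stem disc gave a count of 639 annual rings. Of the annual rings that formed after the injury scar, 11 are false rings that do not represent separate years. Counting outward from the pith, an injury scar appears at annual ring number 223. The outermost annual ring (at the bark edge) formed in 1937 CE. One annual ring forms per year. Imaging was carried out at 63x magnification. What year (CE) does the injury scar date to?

639 − 223 = 416 annual rings lie beyond the injury scar toward the bark edge.
416 − 11 false = 405 true annual rings after the injury scar.
Counting back 405 years from 1937 CE places the injury scar in 1937 − 405 = 1532 CE.

1532 CE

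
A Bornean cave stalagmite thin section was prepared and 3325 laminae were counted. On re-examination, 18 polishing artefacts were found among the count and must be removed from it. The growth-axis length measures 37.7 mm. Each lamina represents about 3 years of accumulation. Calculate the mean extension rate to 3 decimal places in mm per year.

0.004 mm per year

After corrections the count is 3325 − 18 = 3307 laminae.
3307 laminae at 3 years each span 3307 × 3 = 9921 years.
37.7 mm over 9921 years gives 37.7 / 9921 ≈ 0.004 mm per year.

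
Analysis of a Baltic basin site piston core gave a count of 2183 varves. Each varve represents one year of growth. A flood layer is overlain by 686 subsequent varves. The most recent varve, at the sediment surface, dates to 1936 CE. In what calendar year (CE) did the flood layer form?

1250 CE

There are 686 varves younger than the flood layer.
Counting back 686 years from 1936 CE places the flood layer in 1936 − 686 = 1250 CE.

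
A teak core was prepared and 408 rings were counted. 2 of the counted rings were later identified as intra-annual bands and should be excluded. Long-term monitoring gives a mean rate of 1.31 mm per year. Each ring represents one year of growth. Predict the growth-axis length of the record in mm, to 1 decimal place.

True ring count = 408 − 2 = 406.
Length ≈ 1.31 × 406 = 531.9 mm.

531.9 mm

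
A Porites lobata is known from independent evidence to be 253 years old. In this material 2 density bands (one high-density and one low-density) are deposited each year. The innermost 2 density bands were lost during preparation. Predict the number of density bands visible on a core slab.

Expected density bands: 253 × 2 = 506.
Subtracting the 2 density bands not captured gives 506 − 2 = 504 density bands in the record.

504 density bands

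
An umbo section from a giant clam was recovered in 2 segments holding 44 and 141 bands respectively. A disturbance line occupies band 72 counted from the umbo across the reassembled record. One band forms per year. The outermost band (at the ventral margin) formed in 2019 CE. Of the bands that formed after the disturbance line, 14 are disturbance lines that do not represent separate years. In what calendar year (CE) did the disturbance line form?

Total bands = 44 + 141 = 185.
The disturbance line sits at band 72 from the umbo, so 185 − 72 = 113 bands formed after it.
113 − 14 false = 99 true bands after the disturbance line.
The band at the ventral margin is 2019 CE, so the disturbance line dates to 2019 − 99 = 1920 CE.

1920 CE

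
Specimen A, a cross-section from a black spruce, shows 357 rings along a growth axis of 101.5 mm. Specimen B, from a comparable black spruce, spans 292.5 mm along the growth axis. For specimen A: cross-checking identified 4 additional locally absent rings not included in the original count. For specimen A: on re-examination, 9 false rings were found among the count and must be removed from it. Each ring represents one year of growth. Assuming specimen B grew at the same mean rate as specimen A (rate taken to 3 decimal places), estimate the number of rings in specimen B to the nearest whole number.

1016 rings

Specimen A: adjusted count: 357 − 9 + 4 = 352 rings.
A: 101.5 mm over 352 years gives 101.5 / 352 ≈ 0.288 mm/yr.
Specimen B: 292.5 mm / 0.288 mm per year = 1015.63 years ≈ 1016 rings.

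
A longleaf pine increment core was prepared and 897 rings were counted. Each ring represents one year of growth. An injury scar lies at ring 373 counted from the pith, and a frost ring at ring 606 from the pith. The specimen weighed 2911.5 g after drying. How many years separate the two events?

Separation: 606 − 373 = 233 rings.
That is 233 years at one ring per year.

233 yr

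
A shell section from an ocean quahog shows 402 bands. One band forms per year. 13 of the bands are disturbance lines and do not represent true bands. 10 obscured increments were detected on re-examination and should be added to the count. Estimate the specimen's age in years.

399 yr

Correcting the raw count gives 402 − 13 + 10 = 399 true bands.
At one band per year, that is 399 years.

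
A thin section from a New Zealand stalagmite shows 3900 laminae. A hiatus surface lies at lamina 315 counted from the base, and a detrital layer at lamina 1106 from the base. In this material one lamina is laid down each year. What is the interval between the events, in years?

791 years

Separation: 1106 − 315 = 791 laminae.
One lamina per year makes the interval 791 years.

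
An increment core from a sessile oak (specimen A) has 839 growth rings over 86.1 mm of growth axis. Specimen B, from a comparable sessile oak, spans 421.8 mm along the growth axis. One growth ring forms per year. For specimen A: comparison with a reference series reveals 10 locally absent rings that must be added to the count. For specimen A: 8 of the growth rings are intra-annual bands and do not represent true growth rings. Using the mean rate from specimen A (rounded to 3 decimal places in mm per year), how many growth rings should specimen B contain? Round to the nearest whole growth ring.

4135 growth rings

Specimen A: correcting the raw count gives 839 − 8 + 10 = 841 true growth rings.
A: Mean rate = 86.1 mm / 841 years ≈ 0.102 mm per year.
For B, 421.8 / 0.102 = 4135.29 years ≈ 4135 growth rings.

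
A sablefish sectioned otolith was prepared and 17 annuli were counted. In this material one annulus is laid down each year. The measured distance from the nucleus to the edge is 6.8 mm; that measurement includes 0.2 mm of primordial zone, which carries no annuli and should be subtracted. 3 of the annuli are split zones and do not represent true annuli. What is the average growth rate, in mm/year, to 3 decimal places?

Adjusted count: 17 − 3 = 14 annuli.
Net length = 6.8 − 0.2 = 6.6 mm.
Extension rate ≈ 6.6 / 14 = 0.471 mm/year.

0.471 mm/year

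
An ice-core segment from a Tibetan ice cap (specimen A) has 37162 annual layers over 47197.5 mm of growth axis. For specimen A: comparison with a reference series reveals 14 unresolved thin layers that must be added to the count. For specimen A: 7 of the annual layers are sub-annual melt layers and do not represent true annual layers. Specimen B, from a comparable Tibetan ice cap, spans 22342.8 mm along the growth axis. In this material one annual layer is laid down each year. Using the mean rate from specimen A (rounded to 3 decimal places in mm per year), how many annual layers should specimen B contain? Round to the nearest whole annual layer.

Specimen A: true annual layer count = 37162 − 7 + 14 = 37169.
A: Mean rate = 47197.5 mm / 37169 years ≈ 1.270 mm per year.
Specimen B: 22342.8 mm / 1.270 mm per year = 17592.76 years ≈ 17593 annual layers.

17593 annual layers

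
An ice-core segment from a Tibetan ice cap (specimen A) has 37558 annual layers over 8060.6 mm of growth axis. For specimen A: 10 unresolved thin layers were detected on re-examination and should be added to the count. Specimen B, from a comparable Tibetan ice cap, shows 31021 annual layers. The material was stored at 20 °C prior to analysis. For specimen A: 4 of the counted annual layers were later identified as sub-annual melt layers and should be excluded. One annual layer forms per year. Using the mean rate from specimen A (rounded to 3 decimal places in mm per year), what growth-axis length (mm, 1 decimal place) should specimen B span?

6669.5 mm

Specimen A: adjusted count: 37558 − 4 + 10 = 37564 annual layers.
A: Extension rate ≈ 8060.6 / 37564 = 0.215 mm/year.
For B, 0.215 mm/year × 31021 years = 6669.5 mm.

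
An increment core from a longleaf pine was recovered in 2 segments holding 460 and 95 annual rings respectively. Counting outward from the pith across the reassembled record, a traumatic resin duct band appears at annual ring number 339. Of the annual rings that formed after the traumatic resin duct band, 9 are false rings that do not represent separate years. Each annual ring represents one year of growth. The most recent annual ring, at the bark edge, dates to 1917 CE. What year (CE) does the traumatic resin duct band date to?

1710 CE

Total annual rings = 460 + 95 = 555.
555 − 339 = 216 annual rings lie beyond the traumatic resin duct band toward the bark edge.
Removing the 9 false annual rings leaves 216 − 9 = 207 true annual rings beyond the traumatic resin duct band.
1917 − 207 = 1710 CE.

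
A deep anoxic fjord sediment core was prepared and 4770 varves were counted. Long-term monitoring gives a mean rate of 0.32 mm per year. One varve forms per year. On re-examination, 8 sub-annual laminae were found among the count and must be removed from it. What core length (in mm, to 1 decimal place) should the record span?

1523.8 mm

Correcting the raw count gives 4770 − 8 = 4762 true varves.
Predicted length = 0.32 mm/year × 4762 years = 1523.8 mm.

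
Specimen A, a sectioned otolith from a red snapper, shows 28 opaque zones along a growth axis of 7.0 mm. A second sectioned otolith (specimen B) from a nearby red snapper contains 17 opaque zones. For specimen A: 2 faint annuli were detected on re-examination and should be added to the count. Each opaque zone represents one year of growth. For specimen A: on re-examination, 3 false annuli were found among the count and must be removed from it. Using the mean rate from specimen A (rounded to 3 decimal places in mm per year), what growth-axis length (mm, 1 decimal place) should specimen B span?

4.4 mm

Specimen A: after corrections the count is 28 − 3 + 2 = 27 opaque zones.
A: Mean rate = 7.0 mm / 27 years ≈ 0.259 mm/yr.
For B, 0.259 mm/year × 17 years = 4.4 mm.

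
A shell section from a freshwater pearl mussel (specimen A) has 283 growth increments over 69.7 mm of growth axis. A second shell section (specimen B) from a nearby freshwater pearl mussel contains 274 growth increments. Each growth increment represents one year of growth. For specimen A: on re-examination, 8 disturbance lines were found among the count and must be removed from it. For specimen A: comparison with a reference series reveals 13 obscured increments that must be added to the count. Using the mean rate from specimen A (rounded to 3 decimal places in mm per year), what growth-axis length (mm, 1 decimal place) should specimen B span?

66.3 mm

Specimen A: adjusted count: 283 − 8 + 13 = 288 growth increments.
A: Mean rate = 69.7 mm / 288 years ≈ 0.242 mm/year.
B's length ≈ 0.242 × 274 = 66.3 mm.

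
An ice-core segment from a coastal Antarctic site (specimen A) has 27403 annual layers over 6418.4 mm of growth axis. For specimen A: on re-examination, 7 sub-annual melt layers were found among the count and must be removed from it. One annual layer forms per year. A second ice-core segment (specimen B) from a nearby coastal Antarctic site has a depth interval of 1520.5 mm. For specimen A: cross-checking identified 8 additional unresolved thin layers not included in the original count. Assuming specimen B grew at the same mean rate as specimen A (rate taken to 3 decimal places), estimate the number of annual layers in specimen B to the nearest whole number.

Specimen A: adjusted count: 27403 − 7 + 8 = 27404 annual layers.
A: 6418.4 mm over 27404 years gives 6418.4 / 27404 ≈ 0.234 mm/year.
B spans 1520.5 / 0.234 = 6497.86 years ≈ 6498 annual layers.

6498 annual layers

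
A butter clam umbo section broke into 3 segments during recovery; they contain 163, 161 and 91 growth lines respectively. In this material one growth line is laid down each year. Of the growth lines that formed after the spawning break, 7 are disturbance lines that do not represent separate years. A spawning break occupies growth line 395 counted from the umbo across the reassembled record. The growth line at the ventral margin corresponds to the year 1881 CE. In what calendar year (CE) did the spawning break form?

1868 CE

Total growth lines = 163 + 161 + 91 = 415.
The spawning break sits at growth line 395 from the umbo, so 415 − 395 = 20 growth lines formed after it.
Excluding 7 false growth lines: 20 − 7 = 13.
1881 − 13 = 1868 CE.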